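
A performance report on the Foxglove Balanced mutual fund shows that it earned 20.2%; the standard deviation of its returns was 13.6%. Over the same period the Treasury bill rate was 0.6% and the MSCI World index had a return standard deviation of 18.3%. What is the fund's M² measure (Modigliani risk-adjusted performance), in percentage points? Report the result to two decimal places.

26.97

Sharpe = (Rp − Rf) / σp = (20.2% − 0.6%) / 13.6% = 1.4412
M² = Rf + Sharpe × σm = 0.6% + 1.4412 × 18.3% = 26.9740%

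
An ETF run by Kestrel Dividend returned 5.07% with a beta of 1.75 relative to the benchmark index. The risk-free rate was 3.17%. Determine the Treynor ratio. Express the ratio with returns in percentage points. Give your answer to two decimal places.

1.09

Treynor = (Rp − Rf) / β = (5.07% − 3.17%) / 1.75 = 1.90 / 1.75 = 1.0857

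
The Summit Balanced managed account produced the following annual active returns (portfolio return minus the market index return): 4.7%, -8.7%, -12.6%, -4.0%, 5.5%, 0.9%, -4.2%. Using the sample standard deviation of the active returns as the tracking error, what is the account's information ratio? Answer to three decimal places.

-0.390

r̄ = (4.7 − 8.7 − 12.6 − 4 + 5.5 + 0.9 − 4.2) / 7 = -2.6286%
Σ(r − r̄)² = (4.7 − (-2.6286))² + (-8.7 − (-2.6286))² + (-12.6 − (-2.6286))² + … = 272.8743
σ = √[272.8743 / 6] = 6.7438%
IR = r̄ / tracking error = -2.6286 / 6.7438 = -0.3898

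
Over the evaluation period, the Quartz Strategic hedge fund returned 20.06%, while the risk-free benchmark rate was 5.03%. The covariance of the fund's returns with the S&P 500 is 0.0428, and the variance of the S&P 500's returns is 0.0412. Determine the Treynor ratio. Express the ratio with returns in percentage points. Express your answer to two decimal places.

14.47

β = Cov / Var = 0.0428 / 0.0412 = 1.0388
Treynor = (Rp − Rf) / β = (20.06% − 5.03%) / 1.0388 = 15.03 / 1.0388 = 14.4686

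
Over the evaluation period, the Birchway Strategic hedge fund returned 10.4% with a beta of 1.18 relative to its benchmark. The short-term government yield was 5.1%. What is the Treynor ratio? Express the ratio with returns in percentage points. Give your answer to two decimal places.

4.49

Treynor = (Rp − Rf) / β = (10.4% − 5.1%) / 1.18 = 5.30 / 1.18 = 4.4915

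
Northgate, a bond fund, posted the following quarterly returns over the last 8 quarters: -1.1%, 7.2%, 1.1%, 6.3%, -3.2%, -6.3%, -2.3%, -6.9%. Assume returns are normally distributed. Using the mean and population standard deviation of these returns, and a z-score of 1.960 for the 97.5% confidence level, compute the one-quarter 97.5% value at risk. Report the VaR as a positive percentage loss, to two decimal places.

10.29

r̄ = (-1.1 + 7.2 + 1.1 + 6.3 − 3.2 − 6.3 − 2.3 − 6.9) / 8 = -5.20 / 8 = -0.6500%
Σ(r − r̄)² = 193.4000; population σ = √(193.4000/8) = 4.9168%
VaR = −(r̄ − z·σ) = −(-0.6500 − 1.960 × 4.9168) = −(-10.2869) = 10.2869%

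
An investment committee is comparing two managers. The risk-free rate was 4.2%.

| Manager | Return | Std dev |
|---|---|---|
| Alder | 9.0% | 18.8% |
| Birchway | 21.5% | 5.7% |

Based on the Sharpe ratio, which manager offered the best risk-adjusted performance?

Alder: Sharpe ratio = (9.0% − 4.2%) / 18.8% = 0.255
Birchway: Sharpe ratio = (21.5% − 4.2%) / 5.7% = 3.035
Highest: Birchway (3.035).

Birchway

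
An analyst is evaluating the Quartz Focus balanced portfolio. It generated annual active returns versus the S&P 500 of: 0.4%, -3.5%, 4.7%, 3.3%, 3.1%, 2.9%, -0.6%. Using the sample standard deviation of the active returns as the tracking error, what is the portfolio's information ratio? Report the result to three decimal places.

r̄ = (0.4 − 3.5 + 4.7 + 3.3 + 3.1 + 2.9 − 0.6) / 7 = 1.4714%
Sample σ = √[Σ(r − r̄)² / 6] = √[48.6143 / 6] = √8.1024 = 2.8465%
IR = r̄ / tracking error = 1.4714 / 2.8465 = 0.5169

0.517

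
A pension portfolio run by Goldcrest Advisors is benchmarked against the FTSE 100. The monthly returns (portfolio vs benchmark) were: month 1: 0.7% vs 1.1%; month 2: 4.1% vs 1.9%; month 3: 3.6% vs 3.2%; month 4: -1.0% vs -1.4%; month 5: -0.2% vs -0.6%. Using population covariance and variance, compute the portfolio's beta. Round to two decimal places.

r̄p = 1.4400%,  r̄m = 0.8400%
Cov = Σ(rp − r̄p)(rm − r̄m) / 5 = 3.1104
Var(rm) = Σ(rm − r̄m)² / 5 = 2.7704
β = Cov / Var = 3.1104 / 2.7704 = 1.1227

1.12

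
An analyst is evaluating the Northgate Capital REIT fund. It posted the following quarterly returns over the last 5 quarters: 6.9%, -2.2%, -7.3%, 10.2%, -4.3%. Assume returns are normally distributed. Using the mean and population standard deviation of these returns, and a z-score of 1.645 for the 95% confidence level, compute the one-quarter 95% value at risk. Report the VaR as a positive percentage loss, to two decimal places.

10.40

r̄ = (6.9 − 2.2 − 7.3 + 10.2 − 4.3) / 5 = 3.30 / 5 = 0.6600%
Σ(r − r̄)² = 226.0920; population σ = √(226.0920/5) = 6.7245%
VaR = −(r̄ − z·σ) = −(0.6600 − 1.645 × 6.7245) = −(-10.4018) = 10.4018%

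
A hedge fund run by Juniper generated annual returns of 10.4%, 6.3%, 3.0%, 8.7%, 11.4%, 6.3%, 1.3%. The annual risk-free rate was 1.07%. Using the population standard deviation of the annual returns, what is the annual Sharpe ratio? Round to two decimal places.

1.66

μ = (10.4 + 6.3 + 3 + 8.7 + 11.4 + 6.3 + 1.3) / 7 = 47.40 / 7 = 6.7714%
Σ(r − μ)² = (10.4 − 6.7714)² + (6.3 − 6.7714)² + … = 82.9143
population σ = √(82.9143 / 7) = √11.8449 = 3.4416%
Sharpe = (μ − rf) / σ = (6.7714 − 1.07) / 3.4416 = 5.7014 / 3.4416 = 1.6566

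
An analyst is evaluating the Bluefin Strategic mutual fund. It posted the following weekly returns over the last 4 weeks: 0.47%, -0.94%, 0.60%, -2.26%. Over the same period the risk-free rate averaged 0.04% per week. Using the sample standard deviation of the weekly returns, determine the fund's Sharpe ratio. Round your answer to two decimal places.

r̄ = (0.47 − 0.94 + 0.6 − 2.26) / 4 = -2.130 / 4 = -0.5325%
Sample std dev = √[5.4379 / 3] = 1.3463%
Sharpe = (r̄ − rf) / σ = (-0.5325 − 0.04) / 1.3463 = -0.5725 / 1.3463 = -0.4252

-0.43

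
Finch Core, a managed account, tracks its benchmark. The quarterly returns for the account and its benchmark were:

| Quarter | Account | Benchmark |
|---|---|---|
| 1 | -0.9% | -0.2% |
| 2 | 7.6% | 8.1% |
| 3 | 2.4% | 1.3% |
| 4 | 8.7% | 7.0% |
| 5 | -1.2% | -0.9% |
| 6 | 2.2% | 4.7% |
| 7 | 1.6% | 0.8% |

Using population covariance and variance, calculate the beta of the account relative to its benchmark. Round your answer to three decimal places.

r̄p = 2.9143%,  r̄m = 2.9714%
Cov = Σ(rp − r̄p)(rm − r̄m) / 7 = 11.1204
Var(rm) = Σ(rm − r̄m)² / 7 = 11.1535
β = Cov / Var = 11.1204 / 11.1535 = 0.9970

0.997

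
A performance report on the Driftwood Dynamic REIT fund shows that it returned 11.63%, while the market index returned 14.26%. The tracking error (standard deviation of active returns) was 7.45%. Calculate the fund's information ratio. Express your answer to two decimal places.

IR = (Rp − Rb) / TE = (11.63% − 14.26%) / 7.45% = -2.63% / 7.45% = -0.3530

-0.35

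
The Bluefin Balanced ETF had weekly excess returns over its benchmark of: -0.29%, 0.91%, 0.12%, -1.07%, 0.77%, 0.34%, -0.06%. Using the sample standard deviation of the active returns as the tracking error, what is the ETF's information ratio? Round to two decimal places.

Mean return r̄ = 0.720 / 7 = 0.1029%
Sample std dev = √[2.7095 / 6] = 0.6720%
IR = r̄ / tracking error = 0.1029 / 0.6720 = 0.1531

0.15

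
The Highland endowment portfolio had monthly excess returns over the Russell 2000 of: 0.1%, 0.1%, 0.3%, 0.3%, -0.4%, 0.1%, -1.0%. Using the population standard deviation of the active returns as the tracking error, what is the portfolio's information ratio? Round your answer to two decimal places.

r̄ = (0.1 + 0.1 + 0.3 + 0.3 − 0.4 + 0.1 − 1) / 7 = -0.0714%
Σ(r − r̄)² = (0.1 − (-0.0714))² + (0.1 − (-0.0714))² + (0.3 − (-0.0714))² + … = 1.3343
σ = √[1.3343 / 7] = 0.4366%
IR = r̄ / tracking error = -0.0714 / 0.4366 = -0.1635

-0.16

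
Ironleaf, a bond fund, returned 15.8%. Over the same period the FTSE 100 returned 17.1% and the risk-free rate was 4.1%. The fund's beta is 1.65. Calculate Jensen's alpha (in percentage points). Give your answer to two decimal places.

CAPM expected return = Rf + β(Rm − Rf) = 4.1% + 1.65 × (17.1% − 4.1%) = 4.1 + 1.65 × 13.00 = 25.5500%
Jensen's α = Rp − E[R] = 15.8% − 25.5500% = -9.7500

-9.75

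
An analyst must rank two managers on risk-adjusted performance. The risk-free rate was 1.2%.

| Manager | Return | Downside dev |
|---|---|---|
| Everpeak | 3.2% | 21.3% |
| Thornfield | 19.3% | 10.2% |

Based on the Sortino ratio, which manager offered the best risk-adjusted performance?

Everpeak: Sortino ratio = (3.2% − 1.2%) / 21.3% = 0.094
Thornfield: Sortino ratio = (19.3% − 1.2%) / 10.2% = 1.775
Highest: Thornfield (1.775).

Thornfield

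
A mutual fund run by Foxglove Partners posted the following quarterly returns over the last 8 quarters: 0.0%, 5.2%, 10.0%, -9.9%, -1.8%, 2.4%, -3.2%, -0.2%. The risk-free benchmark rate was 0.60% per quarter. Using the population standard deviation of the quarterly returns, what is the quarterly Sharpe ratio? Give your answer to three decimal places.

-0.052

Mean return μ = 2.50 / 8 = 0.3125%
Σ(r − μ)² = 243.5488; population σ = √(243.5488/8) = 5.5176%
Sharpe = (μ − rf) / σ = (0.3125 − 0.6) / 5.5176 = -0.2875 / 5.5176 = -0.0521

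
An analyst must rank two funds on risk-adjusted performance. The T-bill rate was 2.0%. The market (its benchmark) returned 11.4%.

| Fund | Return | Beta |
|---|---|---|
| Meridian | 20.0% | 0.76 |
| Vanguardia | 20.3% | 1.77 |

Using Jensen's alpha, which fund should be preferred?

Meridian: α = 20.0% − [2.0% + 0.76 × (11.4% − 2.0%)] = 10.856
Vanguardia: α = 20.3% − [2.0% + 1.77 × (11.4% − 2.0%)] = 1.662
Highest: Meridian (10.856).

Meridian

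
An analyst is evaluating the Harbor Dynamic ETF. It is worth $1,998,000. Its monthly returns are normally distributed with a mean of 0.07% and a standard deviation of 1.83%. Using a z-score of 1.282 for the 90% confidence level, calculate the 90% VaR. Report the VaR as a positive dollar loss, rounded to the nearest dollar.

$45,476

Return at the 90% tail: μ − z·σ = 0.07% − 1.282 × 1.83% = 0.07 − 2.34606 = -2.27606%
VaR = −(-2.27606%) × $1,998,000 = 2.27606% × $1,998,000 = $45,476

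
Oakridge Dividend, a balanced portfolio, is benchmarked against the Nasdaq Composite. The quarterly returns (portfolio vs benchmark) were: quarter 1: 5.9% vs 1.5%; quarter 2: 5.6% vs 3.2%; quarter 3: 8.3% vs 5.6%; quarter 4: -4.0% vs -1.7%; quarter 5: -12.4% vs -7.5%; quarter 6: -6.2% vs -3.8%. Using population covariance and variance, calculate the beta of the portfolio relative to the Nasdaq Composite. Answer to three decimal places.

1.681

r̄p = -0.4667%,  r̄m = -0.4500%
Cov = Σ(rp − r̄p)(rm − r̄m) / 6 = 32.5583
Var(rm) = Σ(rm − r̄m)² / 6 = 19.3692
β = Cov / Var = 32.5583 / 19.3692 = 1.6809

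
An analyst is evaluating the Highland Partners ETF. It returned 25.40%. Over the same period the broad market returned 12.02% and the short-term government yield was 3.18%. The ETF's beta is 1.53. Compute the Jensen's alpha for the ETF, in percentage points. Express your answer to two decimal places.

8.69

CAPM expected return = Rf + β(Rm − Rf) = 3.18% + 1.53 × (12.02% − 3.18%) = 3.18 + 1.53 × 8.84 = 16.7052%
Jensen's α = Rp − E[R] = 25.40% − 16.7052% = 8.6948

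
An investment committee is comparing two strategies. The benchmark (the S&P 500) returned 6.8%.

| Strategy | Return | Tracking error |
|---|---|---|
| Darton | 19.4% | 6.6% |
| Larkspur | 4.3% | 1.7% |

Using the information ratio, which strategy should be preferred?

Darton: IR = (19.4% − 6.8%) / 6.6% = 1.909
Larkspur: IR = (4.3% − 6.8%) / 1.7% = -1.471
Highest: Darton (1.909).

Darton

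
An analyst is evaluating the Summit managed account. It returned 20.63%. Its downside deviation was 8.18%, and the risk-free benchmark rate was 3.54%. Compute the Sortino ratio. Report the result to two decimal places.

2.09

Sortino = (Rp − Rf) / σd = (20.63% − 3.54%) / 8.18% = 17.09% / 8.18% = 2.0892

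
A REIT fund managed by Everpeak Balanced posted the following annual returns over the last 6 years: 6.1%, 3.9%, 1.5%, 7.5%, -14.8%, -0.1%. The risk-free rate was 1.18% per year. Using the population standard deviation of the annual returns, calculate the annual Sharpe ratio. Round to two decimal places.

Mean return r̄ = 4.10 / 6 = 0.6833%
Σ(r − r̄)² = (6.1 − 0.6833)² + (3.9 − 0.6833)² + … = 327.1683
population σ = √(327.1683 / 6) = √54.5281 = 7.3843%
Sharpe = (r̄ − rf) / σ = (0.6833 − 1.18) / 7.3843 = -0.4967 / 7.3843 = -0.0673

-0.07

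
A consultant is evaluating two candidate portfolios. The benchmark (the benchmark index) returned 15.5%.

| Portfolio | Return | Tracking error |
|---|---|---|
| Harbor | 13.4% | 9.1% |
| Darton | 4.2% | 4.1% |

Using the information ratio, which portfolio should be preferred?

Harbor: IR = (13.4% − 15.5%) / 9.1% = -0.231
Darton: IR = (4.2% − 15.5%) / 4.1% = -2.756
Highest: Harbor (-0.231).

Harbor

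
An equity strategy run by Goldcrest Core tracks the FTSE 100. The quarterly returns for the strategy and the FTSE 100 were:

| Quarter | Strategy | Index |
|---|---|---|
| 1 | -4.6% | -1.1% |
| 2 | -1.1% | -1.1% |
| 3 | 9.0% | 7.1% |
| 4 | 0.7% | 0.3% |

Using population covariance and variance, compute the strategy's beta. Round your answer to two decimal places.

1.41

r̄p = 1.0000%,  r̄m = 1.3000%
Cov = Σ(rp − r̄p)(rm − r̄m) / 4 = 16.2950
Var(rm) = Σ(rm − r̄m)² / 4 = 11.5400
β = Cov / Var = 16.2950 / 11.5400 = 1.4120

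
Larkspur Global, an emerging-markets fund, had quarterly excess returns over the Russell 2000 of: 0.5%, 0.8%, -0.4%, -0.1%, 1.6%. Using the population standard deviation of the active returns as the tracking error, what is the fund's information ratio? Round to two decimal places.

μ = (0.5 + 0.8 − 0.4 − 0.1 + 1.6) / 5 = 2.40 / 5 = 0.4800%
Population σ = √[Σ(r − μ)² / 5] = √[2.4680 / 5] = √0.4936 = 0.7026%
IR = μ / tracking error = 0.4800 / 0.7026 = 0.6832

0.68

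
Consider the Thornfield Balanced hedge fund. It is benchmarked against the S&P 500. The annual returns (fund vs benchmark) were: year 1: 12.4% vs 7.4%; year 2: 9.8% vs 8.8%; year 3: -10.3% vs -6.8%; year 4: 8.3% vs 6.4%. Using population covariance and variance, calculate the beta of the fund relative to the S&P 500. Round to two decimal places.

1.41

r̄p = 5.0500%,  r̄m = 3.9500%
Cov = Σ(rp − r̄p)(rm − r̄m) / 4 = 55.3425
Var(rm) = Σ(rm − r̄m)² / 4 = 39.2475
β = Cov / Var = 55.3425 / 39.2475 = 1.4101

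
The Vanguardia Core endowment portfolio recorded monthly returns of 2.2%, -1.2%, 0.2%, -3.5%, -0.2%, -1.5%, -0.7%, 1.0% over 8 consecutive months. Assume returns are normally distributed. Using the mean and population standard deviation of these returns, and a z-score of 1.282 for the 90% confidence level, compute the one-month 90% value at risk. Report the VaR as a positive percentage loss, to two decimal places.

2.52

r̄ = (2.2 − 1.2 + 0.2 − 3.5 − 0.2 − 1.5 − 0.7 + 1) / 8 = -0.4625%
Population σ = √[Σ(r − r̄)² / 8] = √[20.6388 / 8] = √2.5799 = 1.6062%
VaR = −(r̄ − z·σ) = −(-0.4625 − 1.282 × 1.6062) = −(-2.5216) = 2.5216%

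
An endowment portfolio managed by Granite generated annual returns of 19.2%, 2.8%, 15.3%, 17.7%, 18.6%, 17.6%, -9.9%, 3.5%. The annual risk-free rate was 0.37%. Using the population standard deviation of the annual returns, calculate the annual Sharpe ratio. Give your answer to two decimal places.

1.03

r̄ = (19.2 + 2.8 + 15.3 + 17.7 + 18.6 + 17.6 − 9.9 + 3.5) / 8 = 10.6000%
Population σ = √[Σ(r − r̄)² / 8] = √[790.9600 / 8] = √98.8700 = 9.9433%
Sharpe = (r̄ − rf) / σ = (10.6000 − 0.37) / 9.9433 = 10.2300 / 9.9433 = 1.0288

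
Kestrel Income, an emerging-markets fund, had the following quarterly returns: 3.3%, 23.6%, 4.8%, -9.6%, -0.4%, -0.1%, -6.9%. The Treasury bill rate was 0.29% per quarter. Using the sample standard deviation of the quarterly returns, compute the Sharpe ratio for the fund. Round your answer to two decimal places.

μ = (3.3 + 23.6 + 4.8 − 9.6 − 0.4 − 0.1 − 6.9) / 7 = 14.70 / 7 = 2.1000%
Sample σ = √[Σ(r − μ)² / 6] = √[699.9600 / 6] = √116.6600 = 10.8009%
Sharpe = (μ − rf) / σ = (2.1000 − 0.29) / 10.8009 = 1.8100 / 10.8009 = 0.1676

0.17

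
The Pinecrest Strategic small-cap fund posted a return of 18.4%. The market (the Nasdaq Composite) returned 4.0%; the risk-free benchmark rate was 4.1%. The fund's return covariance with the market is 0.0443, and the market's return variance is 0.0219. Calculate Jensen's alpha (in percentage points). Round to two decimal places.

14.50

β = Cov / Var = 0.0443 / 0.0219 = 2.0228
E[R] = Rf + β(Rm − Rf) = 4.1% + 2.0228 × (4.0% − 4.1%) = 3.8977%
α = Rp − E[R] = 18.4% − 3.8977% = 14.5023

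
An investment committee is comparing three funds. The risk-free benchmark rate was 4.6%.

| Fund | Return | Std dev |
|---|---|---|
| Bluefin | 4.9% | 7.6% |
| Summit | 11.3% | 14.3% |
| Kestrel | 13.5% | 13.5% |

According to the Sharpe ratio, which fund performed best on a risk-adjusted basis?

Kestrel

Bluefin: Sharpe ratio = (4.9% − 4.6%) / 7.6% = 0.039
Summit: Sharpe ratio = (11.3% − 4.6%) / 14.3% = 0.469
Kestrel: Sharpe ratio = (13.5% − 4.6%) / 13.5% = 0.659
Highest: Kestrel (0.659).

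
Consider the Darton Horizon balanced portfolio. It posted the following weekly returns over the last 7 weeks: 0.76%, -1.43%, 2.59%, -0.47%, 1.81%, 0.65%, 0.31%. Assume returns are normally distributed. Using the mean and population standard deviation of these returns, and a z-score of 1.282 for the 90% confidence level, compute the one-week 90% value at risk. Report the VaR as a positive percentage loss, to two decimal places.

0.99

r̄ = (0.76 − 1.43 + 2.59 − 0.47 + 1.81 + 0.65 + 0.31) / 7 = 0.6029%
Σ(r − r̄)² = (0.76 − 0.6029)² + (-1.43 − 0.6029)² + (2.59 − 0.6029)² + … = 10.8021
population σ = √(10.8021 / 7) = √1.5432 = 1.2423%
VaR = −(r̄ − z·σ) = −(0.6029 − 1.282 × 1.2423) = −(-0.9897) = 0.9897%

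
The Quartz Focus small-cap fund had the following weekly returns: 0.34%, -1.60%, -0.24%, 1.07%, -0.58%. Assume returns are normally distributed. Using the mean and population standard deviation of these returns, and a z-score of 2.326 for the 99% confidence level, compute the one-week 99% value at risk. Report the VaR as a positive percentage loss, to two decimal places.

r̄ = (0.34 − 1.6 − 0.24 + 1.07 − 0.58) / 5 = -0.2020%
Σ(r − r̄)² = (0.34 − (-0.2020))² + (-1.6 − (-0.2020))² + (-0.24 − (-0.2020))² + … = 4.0105
population σ = √(4.0105 / 5) = √0.8021 = 0.8956%
VaR = −(r̄ − z·σ) = −(-0.2020 − 2.326 × 0.8956) = −(-2.2852) = 2.2852%

2.29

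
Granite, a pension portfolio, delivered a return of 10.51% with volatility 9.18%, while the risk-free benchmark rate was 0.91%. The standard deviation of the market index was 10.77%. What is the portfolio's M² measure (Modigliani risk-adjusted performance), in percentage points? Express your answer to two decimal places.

Sharpe = (Rp − Rf) / σp = (10.51% − 0.91%) / 9.18% = 1.0458
M² = Rf + Sharpe × σm = 0.91% + 1.0458 × 10.77% = 12.1733%

12.17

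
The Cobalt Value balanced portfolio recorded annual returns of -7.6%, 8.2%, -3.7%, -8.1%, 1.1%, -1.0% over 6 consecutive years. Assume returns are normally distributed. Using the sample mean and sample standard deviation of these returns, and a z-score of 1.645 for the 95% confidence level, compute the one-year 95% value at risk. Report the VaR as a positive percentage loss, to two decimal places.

11.88

μ = (-7.6 + 8.2 − 3.7 − 8.1 + 1.1 − 1) / 6 = -11.10 / 6 = -1.8500%
Σ(r − μ)² = (-7.6 − (-1.8500))² + (8.2 − (-1.8500))² + … = 185.9750
σ = √[185.9750 / 5] = 6.0988%
VaR = −(μ − z·σ) = −(-1.8500 − 1.645 × 6.0988) = −(-11.8825) = 11.8825%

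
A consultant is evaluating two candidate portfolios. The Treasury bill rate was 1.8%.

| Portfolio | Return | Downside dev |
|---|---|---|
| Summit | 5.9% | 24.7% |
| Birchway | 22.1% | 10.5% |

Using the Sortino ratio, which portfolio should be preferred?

Summit: Sortino ratio = (5.9% − 1.8%) / 24.7% = 0.166
Birchway: Sortino ratio = (22.1% − 1.8%) / 10.5% = 1.933
Highest: Birchway (1.933).

Birchway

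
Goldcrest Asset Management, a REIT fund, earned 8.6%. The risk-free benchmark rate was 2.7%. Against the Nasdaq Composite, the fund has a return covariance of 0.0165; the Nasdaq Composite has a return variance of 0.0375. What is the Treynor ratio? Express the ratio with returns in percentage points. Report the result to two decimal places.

13.41

β = Cov / Var = 0.0165 / 0.0375 = 0.4400
Treynor = (Rp − Rf) / β = (8.6% − 2.7%) / 0.4400 = 5.90 / 0.4400 = 13.4091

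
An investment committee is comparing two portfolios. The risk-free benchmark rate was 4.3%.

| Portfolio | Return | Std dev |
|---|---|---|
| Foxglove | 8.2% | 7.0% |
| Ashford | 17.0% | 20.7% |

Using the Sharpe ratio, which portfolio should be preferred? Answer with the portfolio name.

Foxglove: Sharpe ratio = (8.2% − 4.3%) / 7.0% = 0.557
Ashford: Sharpe ratio = (17.0% − 4.3%) / 20.7% = 0.614
Highest: Ashford (0.614).

Ashford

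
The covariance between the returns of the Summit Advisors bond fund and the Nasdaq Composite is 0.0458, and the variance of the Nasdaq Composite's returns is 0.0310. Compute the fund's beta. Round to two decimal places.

1.48

β = Cov(Rp, Rm) / Var(Rm) = 0.0458 / 0.0310 = 1.4774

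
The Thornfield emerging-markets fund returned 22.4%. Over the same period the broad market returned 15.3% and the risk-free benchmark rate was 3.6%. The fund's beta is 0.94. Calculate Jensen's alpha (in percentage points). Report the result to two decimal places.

CAPM expected return = Rf + β(Rm − Rf) = 3.6% + 0.94 × (15.3% − 3.6%) = 3.6 + 0.94 × 11.70 = 14.5980%
Jensen's α = Rp − E[R] = 22.4% − 14.5980% = 7.8020

7.80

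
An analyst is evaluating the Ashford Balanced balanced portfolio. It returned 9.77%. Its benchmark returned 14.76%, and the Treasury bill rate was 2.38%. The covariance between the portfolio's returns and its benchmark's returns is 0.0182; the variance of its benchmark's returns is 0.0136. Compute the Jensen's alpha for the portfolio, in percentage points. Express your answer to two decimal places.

β = Cov / Var = 0.0182 / 0.0136 = 1.3382
E[R] = Rf + β(Rm − Rf) = 2.38% + 1.3382 × (14.76% − 2.38%) = 18.9469%
α = Rp − E[R] = 9.77% − 18.9469% = -9.1769

-9.18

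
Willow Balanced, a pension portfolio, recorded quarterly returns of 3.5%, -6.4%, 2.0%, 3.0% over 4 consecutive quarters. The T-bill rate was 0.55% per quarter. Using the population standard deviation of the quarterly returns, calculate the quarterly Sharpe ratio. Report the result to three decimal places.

r̄ = (3.5 − 6.4 + 2 + 3) / 4 = 2.10 / 4 = 0.5250%
Population std dev = √[65.1075 / 4] = 4.0345%
Sharpe = (r̄ − rf) / σ = (0.5250 − 0.55) / 4.0345 = -0.0250 / 4.0345 = -0.0062

-0.006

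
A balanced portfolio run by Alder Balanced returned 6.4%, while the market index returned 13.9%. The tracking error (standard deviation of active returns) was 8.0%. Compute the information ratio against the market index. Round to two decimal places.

IR = (Rp − Rb) / TE = (6.4% − 13.9%) / 8.0% = -7.50% / 8.0% = -0.9375

-0.94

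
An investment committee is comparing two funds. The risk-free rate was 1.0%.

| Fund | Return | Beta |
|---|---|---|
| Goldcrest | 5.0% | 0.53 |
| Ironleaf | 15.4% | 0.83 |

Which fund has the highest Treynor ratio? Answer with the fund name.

Goldcrest: Treynor = (5.0% − 1.0%) / 0.53 = 7.547
Ironleaf: Treynor = (15.4% − 1.0%) / 0.83 = 17.349
Highest: Ironleaf (17.349).

Ironleaf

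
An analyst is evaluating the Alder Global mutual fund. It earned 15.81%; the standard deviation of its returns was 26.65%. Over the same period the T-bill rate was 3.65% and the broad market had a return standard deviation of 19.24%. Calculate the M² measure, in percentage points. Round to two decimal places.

Sharpe = (Rp − Rf) / σp = (15.81% − 3.65%) / 26.65% = 0.4563
M² = Rf + Sharpe × σm = 3.65% + 0.4563 × 19.24% = 12.4292%

12.43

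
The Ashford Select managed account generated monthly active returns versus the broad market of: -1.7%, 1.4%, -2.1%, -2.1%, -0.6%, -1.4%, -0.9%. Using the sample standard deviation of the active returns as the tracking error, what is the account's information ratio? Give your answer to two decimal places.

r̄ = (-1.7 + 1.4 − 2.1 − 2.1 − 0.6 − 1.4 − 0.9) / 7 = -1.0571%
Sample σ = √[Σ(r − r̄)² / 6] = √[8.9771 / 6] = √1.4962 = 1.2232%
IR = r̄ / tracking error = -1.0571 / 1.2232 = -0.8642

-0.86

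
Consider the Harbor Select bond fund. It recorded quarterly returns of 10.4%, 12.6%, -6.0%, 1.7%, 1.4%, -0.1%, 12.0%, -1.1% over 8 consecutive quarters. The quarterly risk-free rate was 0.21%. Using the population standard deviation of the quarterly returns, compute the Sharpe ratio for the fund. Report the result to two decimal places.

0.57

Mean return μ = 30.90 / 8 = 3.8625%
Σ(r − μ)² = 333.6388; population σ = √(333.6388/8) = 6.4579%
Sharpe = (μ − rf) / σ = (3.8625 − 0.21) / 6.4579 = 3.6525 / 6.4579 = 0.5656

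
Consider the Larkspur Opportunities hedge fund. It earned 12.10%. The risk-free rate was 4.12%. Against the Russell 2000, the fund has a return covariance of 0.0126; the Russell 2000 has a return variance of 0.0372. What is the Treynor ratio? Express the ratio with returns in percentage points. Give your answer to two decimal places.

23.56

β = Cov / Var = 0.0126 / 0.0372 = 0.3387
Treynor = (Rp − Rf) / β = (12.10% − 4.12%) / 0.3387 = 7.98 / 0.3387 = 23.5607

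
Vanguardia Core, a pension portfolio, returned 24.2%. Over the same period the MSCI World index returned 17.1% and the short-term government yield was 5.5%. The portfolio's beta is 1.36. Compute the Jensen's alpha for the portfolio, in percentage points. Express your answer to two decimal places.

CAPM expected return = Rf + β(Rm − Rf) = 5.5% + 1.36 × (17.1% − 5.5%) = 5.5 + 1.36 × 11.60 = 21.2760%
Jensen's α = Rp − E[R] = 24.2% − 21.2760% = 2.9240

2.92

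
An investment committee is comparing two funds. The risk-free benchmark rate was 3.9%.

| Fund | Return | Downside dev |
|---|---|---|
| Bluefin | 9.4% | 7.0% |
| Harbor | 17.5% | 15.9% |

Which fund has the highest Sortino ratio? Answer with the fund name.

Bluefin: Sortino ratio = (9.4% − 3.9%) / 7.0% = 0.786
Harbor: Sortino ratio = (17.5% − 3.9%) / 15.9% = 0.855
Highest: Harbor (0.855).

Harbor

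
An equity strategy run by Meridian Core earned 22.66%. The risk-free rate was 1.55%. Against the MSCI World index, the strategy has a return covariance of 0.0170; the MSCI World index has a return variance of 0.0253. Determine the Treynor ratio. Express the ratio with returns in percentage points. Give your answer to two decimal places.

β = Cov / Var = 0.0170 / 0.0253 = 0.6719
Treynor = (Rp − Rf) / β = (22.66% − 1.55%) / 0.6719 = 21.11 / 0.6719 = 31.4184

31.42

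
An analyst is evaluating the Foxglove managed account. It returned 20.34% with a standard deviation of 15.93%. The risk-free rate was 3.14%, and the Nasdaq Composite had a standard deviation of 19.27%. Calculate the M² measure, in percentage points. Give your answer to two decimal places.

Sharpe = (Rp − Rf) / σp = (20.34% − 3.14%) / 15.93% = 1.0797
M² = Rf + Sharpe × σm = 3.14% + 1.0797 × 19.27% = 23.9458%

23.95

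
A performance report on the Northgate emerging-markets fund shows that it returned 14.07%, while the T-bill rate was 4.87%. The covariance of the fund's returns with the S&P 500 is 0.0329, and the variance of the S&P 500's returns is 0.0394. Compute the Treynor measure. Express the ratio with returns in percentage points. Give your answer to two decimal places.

11.02

β = Cov / Var = 0.0329 / 0.0394 = 0.8350
Treynor = (Rp − Rf) / β = (14.07% − 4.87%) / 0.8350 = 9.20 / 0.8350 = 11.0180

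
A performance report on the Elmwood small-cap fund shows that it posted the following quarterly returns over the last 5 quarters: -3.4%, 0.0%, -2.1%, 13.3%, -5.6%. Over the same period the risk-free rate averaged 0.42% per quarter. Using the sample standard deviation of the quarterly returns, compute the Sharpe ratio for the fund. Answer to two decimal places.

0.00

r̄ = (-3.4 + 0 − 2.1 + 13.3 − 5.6) / 5 = 0.4400%
Sample std dev = √[223.2520 / 4] = 7.4708%
Sharpe = (r̄ − rf) / σ = (0.4400 − 0.42) / 7.4708 = 0.0200 / 7.4708 = 0.0027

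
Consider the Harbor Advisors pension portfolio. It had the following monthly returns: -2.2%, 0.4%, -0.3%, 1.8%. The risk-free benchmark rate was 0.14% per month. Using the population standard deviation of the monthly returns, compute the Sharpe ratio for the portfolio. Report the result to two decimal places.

Mean return r̄ = -0.30 / 4 = -0.0750%
Σ(r − r̄)² = 8.3075; population σ = √(8.3075/4) = 1.4411%
Sharpe = (r̄ − rf) / σ = (-0.0750 − 0.14) / 1.4411 = -0.2150 / 1.4411 = -0.1492

-0.15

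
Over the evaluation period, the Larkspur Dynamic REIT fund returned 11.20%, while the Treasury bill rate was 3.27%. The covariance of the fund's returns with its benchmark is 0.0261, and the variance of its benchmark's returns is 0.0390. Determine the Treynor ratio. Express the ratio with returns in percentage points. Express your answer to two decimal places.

β = Cov / Var = 0.0261 / 0.0390 = 0.6692
Treynor = (Rp − Rf) / β = (11.20% − 3.27%) / 0.6692 = 7.93 / 0.6692 = 11.8500

11.85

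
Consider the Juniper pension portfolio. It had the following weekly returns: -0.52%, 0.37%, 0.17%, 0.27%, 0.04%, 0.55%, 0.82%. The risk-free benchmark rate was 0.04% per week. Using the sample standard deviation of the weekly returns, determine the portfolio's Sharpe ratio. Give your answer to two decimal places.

r̄ = (-0.52 + 0.37 + 0.17 + 0.27 + 0.04 + 0.55 + 0.82) / 7 = 1.700 / 7 = 0.2429%
Σ(r − r̄)² = (-0.52 − 0.2429)² + (0.37 − 0.2429)² + … = 1.0727
sample σ = √(1.0727 / 6) = √0.1788 = 0.4228%
Sharpe = (r̄ − rf) / σ = (0.2429 − 0.04) / 0.4228 = 0.2029 / 0.4228 = 0.4799

0.48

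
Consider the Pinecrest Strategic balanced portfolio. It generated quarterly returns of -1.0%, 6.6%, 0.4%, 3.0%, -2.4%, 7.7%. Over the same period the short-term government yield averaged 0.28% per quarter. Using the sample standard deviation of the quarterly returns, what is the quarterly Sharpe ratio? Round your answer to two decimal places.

0.51

r̄ = (-1 + 6.6 + 0.4 + 3 − 2.4 + 7.7) / 6 = 2.3833%
Σ(r − r̄)² = (-1 − 2.3833)² + (6.6 − 2.3833)² + … = 84.6883
σ = √[84.6883 / 5] = 4.1155%
Sharpe = (r̄ − rf) / σ = (2.3833 − 0.28) / 4.1155 = 2.1033 / 4.1155 = 0.5111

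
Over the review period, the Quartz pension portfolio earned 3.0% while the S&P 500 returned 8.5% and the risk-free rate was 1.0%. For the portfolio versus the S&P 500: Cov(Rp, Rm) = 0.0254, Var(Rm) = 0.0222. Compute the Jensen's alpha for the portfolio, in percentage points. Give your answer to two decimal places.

-6.58

β = Cov / Var = 0.0254 / 0.0222 = 1.1441
E[R] = Rf + β(Rm − Rf) = 1.0% + 1.1441 × (8.5% − 1.0%) = 9.5808%
α = Rp − E[R] = 3.0% − 9.5808% = -6.5808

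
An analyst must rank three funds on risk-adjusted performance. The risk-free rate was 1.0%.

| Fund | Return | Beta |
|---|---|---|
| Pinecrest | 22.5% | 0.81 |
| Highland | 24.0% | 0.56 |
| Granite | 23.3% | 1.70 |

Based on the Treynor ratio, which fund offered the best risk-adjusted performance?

Pinecrest: Treynor = (22.5% − 1.0%) / 0.81 = 26.543
Highland: Treynor = (24.0% − 1.0%) / 0.56 = 41.071
Granite: Treynor = (23.3% − 1.0%) / 1.70 = 13.118
Highest: Highland (41.071).

Highland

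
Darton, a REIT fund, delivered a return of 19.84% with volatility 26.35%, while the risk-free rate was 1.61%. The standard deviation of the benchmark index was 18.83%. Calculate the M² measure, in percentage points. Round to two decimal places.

Sharpe = (Rp − Rf) / σp = (19.84% − 1.61%) / 26.35% = 0.6918
M² = Rf + Sharpe × σm = 1.61% + 0.6918 × 18.83% = 14.6366%

14.64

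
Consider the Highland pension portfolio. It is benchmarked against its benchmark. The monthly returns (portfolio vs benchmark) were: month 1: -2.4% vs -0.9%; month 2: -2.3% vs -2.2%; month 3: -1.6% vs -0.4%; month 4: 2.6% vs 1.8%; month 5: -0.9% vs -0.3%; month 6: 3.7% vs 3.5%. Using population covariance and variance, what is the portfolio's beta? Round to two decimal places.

1.24

r̄p = -0.1500%,  r̄m = 0.2500%
Cov = Σ(rp − r̄p)(rm − r̄m) / 6 = 4.3308
Var(rm) = Σ(rm − r̄m)² / 6 = 3.5025
β = Cov / Var = 4.3308 / 3.5025 = 1.2365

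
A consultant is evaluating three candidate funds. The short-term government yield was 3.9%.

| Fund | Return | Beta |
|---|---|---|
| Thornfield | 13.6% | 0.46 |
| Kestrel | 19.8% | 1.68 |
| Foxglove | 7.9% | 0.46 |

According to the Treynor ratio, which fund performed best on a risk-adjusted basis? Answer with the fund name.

Thornfield: Treynor = (13.6% − 3.9%) / 0.46 = 21.087
Kestrel: Treynor = (19.8% − 3.9%) / 1.68 = 9.464
Foxglove: Treynor = (7.9% − 3.9%) / 0.46 = 8.696
Highest: Thornfield (21.087).

Thornfield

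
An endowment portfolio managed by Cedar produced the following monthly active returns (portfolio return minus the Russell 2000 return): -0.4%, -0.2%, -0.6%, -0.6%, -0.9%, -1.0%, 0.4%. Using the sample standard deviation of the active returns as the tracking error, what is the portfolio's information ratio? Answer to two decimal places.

r̄ = (-0.4 − 0.2 − 0.6 − 0.6 − 0.9 − 1 + 0.4) / 7 = -0.4714%
Sample σ = √[Σ(r − r̄)² / 6] = √[1.3343 / 6] = √0.2224 = 0.4716%
IR = r̄ / tracking error = -0.4714 / 0.4716 = -0.9996

-1.00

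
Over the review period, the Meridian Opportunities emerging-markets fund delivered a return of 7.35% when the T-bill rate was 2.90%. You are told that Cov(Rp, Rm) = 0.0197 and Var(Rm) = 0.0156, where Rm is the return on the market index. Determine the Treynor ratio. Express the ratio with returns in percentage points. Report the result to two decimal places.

3.52

β = Cov / Var = 0.0197 / 0.0156 = 1.2628
Treynor = (Rp − Rf) / β = (7.35% − 2.90%) / 1.2628 = 4.45 / 1.2628 = 3.5239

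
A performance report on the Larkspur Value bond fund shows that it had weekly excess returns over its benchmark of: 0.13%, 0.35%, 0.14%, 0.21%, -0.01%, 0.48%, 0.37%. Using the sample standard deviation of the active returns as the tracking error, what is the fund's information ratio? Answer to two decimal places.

1.41

r̄ = (0.13 + 0.35 + 0.14 + 0.21 − 0.01 + 0.48 + 0.37) / 7 = 0.2386%
Sample std dev = √[0.1721 / 6] = 0.1694%
IR = r̄ / tracking error = 0.2386 / 0.1694 = 1.4085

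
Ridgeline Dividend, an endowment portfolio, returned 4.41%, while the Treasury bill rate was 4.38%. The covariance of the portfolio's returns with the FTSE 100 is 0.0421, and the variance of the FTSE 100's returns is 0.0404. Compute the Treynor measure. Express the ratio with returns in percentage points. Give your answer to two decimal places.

0.03

β = Cov / Var = 0.0421 / 0.0404 = 1.0421
Treynor = (Rp − Rf) / β = (4.41% − 4.38%) / 1.0421 = 0.03 / 1.0421 = 0.0288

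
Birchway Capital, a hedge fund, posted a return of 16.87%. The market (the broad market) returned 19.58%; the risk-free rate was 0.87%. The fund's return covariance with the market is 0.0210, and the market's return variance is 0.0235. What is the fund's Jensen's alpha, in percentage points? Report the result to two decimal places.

β = Cov / Var = 0.0210 / 0.0235 = 0.8936
E[R] = Rf + β(Rm − Rf) = 0.87% + 0.8936 × (19.58% − 0.87%) = 17.5893%
α = Rp − E[R] = 16.87% − 17.5893% = -0.7193

-0.72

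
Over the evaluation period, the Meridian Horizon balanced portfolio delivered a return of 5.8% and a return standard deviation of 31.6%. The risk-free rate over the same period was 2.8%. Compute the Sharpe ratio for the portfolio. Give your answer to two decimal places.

0.09

Sharpe = (Rp − Rf) / σp = (5.8% − 2.8%) / 31.6% = 3.00% / 31.6% = 0.0949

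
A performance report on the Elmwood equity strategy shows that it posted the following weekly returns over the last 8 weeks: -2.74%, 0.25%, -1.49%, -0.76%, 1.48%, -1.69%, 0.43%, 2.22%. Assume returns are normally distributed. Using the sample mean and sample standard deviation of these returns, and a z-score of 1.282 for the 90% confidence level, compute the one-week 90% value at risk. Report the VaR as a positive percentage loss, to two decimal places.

2.45

r̄ = (-2.74 + 0.25 − 1.49 − 0.76 + 1.48 − 1.69 + 0.43 + 2.22) / 8 = -2.300 / 8 = -0.2875%
Sample σ = √[Σ(r − r̄)² / 7] = √[19.8664 / 7] = √2.8381 = 1.6847%
VaR = −(r̄ − z·σ) = −(-0.2875 − 1.282 × 1.6847) = −(-2.4473) = 2.4473%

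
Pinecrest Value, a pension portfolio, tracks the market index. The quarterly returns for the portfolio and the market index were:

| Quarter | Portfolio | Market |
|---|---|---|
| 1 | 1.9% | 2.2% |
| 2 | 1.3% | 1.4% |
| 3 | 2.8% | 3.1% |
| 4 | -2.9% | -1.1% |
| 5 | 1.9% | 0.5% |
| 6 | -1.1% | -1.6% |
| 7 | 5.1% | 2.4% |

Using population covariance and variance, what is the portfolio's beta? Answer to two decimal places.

1.24

r̄p = 1.2857%,  r̄m = 0.9857%
Cov = Σ(rp − r̄p)(rm − r̄m) / 7 = 3.4212
Var(rm) = Σ(rm − r̄m)² / 7 = 2.7698
β = Cov / Var = 3.4212 / 2.7698 = 1.2352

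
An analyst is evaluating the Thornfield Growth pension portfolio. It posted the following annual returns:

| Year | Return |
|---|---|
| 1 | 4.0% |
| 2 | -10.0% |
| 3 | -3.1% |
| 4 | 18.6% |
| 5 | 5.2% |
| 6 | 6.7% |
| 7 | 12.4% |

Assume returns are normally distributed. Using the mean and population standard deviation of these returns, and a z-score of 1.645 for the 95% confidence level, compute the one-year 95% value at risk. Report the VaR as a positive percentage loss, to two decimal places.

9.54

r̄ = (4 − 10 − 3.1 + 18.6 + 5.2 + 6.7 + 12.4) / 7 = 4.8286%
Σ(r − r̄)² = 534.0543; population σ = √(534.0543/7) = 8.7346%
VaR = −(r̄ − z·σ) = −(4.8286 − 1.645 × 8.7346) = −(-9.5398) = 9.5398%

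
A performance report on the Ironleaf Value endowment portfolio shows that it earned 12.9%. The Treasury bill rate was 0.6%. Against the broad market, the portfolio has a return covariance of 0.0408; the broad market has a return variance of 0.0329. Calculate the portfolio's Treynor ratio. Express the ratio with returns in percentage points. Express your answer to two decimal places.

β = Cov / Var = 0.0408 / 0.0329 = 1.2401
Treynor = (Rp − Rf) / β = (12.9% − 0.6%) / 1.2401 = 12.30 / 1.2401 = 9.9186

9.92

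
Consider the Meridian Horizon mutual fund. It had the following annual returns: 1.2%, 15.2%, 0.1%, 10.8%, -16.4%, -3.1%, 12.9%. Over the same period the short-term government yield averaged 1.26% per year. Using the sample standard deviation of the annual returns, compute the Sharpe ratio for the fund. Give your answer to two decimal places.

0.15

r̄ = (1.2 + 15.2 + 0.1 + 10.8 − 16.4 − 3.1 + 12.9) / 7 = 2.9571%
Sample σ = √[Σ(r − r̄)² / 6] = √[732.8971 / 6] = √122.1495 = 11.0521%
Sharpe = (r̄ − rf) / σ = (2.9571 − 1.26) / 11.0521 = 1.6971 / 11.0521 = 0.1536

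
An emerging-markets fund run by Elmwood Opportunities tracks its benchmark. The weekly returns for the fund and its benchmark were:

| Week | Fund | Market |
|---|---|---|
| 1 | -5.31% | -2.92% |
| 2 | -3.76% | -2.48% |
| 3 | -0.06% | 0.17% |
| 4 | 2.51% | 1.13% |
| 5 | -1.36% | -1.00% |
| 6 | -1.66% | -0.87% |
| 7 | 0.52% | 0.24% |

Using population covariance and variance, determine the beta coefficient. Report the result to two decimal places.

r̄p = -1.3029%,  r̄m = -0.8186%
Cov = Σ(rp − r̄p)(rm − r̄m) / 7 = 3.3028
Var(rm) = Σ(rm − r̄m)² / 7 = 1.8724
β = Cov / Var = 3.3028 / 1.8724 = 1.7639

1.76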